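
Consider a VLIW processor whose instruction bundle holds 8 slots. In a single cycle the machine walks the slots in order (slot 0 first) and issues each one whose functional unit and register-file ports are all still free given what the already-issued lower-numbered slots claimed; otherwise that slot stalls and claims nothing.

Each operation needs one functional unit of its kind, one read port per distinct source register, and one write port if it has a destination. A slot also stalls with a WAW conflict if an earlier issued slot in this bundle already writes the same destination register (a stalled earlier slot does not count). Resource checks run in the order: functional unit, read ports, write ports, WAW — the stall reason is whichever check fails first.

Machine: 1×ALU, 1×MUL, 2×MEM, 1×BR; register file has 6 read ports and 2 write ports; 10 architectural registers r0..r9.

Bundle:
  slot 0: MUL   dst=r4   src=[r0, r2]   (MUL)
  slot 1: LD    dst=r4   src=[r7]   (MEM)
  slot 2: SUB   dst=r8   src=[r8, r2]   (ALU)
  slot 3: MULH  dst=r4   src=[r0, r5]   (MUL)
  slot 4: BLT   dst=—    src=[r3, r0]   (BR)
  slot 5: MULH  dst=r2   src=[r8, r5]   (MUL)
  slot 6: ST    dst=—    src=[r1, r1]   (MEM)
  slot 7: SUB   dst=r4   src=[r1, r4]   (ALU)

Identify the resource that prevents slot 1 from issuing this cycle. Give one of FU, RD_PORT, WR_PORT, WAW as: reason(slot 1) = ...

(0) want 1×MUL +2rd +1wr — yes → AL1|MU0|ME2|BR1|rd4|wr1
(1) want 1×MEM +1rd +1wr — WAW → AL1|MU0|ME2|BR1|rd4|wr1
(2) want 1×ALU +2rd +1wr — yes → AL0|MU0|ME2|BR1|rd2|wr0
(3) want 1×MUL +2rd +1wr — FU → AL0|MU0|ME2|BR1|rd2|wr0
(4) want 1×BR +2rd +0wr — yes → AL0|MU0|ME2|BR0|rd0|wr0
(5) want 1×MUL +2rd +1wr — FU → AL0|MU0|ME2|BR0|rd0|wr0
(6) want 1×MEM +1rd +0wr — RD_PORT → AL0|MU0|ME2|BR0|rd0|wr0
(7) want 1×ALU +2rd +1wr — FU → AL0|MU0|ME2|BR0|rd0|wr0

reason(slot 1) = WAW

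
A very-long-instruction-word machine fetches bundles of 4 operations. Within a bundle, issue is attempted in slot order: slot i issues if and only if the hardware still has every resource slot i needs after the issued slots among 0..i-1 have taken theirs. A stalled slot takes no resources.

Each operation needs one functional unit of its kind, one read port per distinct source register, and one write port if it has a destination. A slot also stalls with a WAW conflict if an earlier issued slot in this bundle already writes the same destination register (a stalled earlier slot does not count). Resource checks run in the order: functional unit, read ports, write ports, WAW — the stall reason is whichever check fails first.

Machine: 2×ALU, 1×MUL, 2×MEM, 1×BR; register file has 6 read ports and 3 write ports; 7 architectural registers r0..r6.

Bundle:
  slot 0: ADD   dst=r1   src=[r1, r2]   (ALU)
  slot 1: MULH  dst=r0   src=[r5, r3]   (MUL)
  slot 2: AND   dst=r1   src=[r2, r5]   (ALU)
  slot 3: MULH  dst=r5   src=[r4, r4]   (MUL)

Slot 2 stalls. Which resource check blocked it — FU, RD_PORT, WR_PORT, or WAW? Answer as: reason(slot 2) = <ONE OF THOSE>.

reason(slot 2) = WAW

  0. ALU→r1 ⇒ go  {1A/1Mu/2Ld/1B | 4r 2w}
  1. MUL→r0 ⇒ go  {1A/0Mu/2Ld/1B | 2r 1w}
  2. ALU→r1 ⇒ no(WAW)  {1A/0Mu/2Ld/1B | 2r 1w}
  3. MUL→r5 ⇒ no(FU)  {1A/0Mu/2Ld/1B | 2r 1w}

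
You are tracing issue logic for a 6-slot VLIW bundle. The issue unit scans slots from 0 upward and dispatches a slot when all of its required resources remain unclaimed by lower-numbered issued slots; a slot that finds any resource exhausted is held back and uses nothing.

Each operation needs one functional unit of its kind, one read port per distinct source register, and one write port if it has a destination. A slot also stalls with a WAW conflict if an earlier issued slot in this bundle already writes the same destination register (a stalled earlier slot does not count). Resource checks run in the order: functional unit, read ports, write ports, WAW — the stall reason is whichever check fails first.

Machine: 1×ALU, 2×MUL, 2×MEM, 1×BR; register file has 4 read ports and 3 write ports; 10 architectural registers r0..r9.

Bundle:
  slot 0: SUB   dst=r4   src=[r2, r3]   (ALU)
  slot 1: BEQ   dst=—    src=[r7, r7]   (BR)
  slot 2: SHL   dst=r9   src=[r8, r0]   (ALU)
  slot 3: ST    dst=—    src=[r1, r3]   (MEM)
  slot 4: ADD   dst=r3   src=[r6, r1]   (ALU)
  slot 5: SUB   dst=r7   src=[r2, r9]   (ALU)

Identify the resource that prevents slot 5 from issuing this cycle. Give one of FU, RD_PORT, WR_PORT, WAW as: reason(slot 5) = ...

reason(slot 5) = FU

#0 ALU src=r2,r3 dispatched  <A:0 Mu:2 Ld:2 B:1 rd:2 wr:2>
#1 BR src=r7,r7 dispatched  <A:0 Mu:2 Ld:2 B:0 rd:1 wr:2>
#2 ALU src=r8,r0 held:FU  <A:0 Mu:2 Ld:2 B:0 rd:1 wr:2>
#3 MEM src=r1,r3 held:RD_PORT  <A:0 Mu:2 Ld:2 B:0 rd:1 wr:2>
#4 ALU src=r6,r1 held:FU  <A:0 Mu:2 Ld:2 B:0 rd:1 wr:2>
#5 ALU src=r2,r9 held:FU  <A:0 Mu:2 Ld:2 B:0 rd:1 wr:2>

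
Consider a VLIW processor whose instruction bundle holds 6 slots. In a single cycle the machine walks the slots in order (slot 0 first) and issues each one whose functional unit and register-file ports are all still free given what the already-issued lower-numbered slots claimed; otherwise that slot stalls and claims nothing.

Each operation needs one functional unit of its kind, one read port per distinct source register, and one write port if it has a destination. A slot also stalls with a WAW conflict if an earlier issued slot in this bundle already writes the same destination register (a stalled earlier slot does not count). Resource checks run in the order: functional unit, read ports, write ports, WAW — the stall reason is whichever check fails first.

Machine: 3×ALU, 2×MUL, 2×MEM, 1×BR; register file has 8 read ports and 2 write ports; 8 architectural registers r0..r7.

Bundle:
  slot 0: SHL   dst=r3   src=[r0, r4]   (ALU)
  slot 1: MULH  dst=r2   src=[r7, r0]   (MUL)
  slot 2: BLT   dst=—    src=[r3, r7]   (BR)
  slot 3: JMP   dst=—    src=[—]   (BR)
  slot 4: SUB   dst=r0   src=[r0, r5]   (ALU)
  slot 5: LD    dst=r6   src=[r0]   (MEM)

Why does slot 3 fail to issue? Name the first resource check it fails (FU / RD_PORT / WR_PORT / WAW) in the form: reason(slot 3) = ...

reason(slot 3) = FU

slot 0 (ALU): ISSUE — free A2,Mu2,Ld2,B1 rp6 wp1
slot 1 (MUL): ISSUE — free A2,Mu1,Ld2,B1 rp4 wp0
slot 2 (BR): ISSUE — free A2,Mu1,Ld2,B0 rp2 wp0
slot 3 (BR): stall FU — free A2,Mu1,Ld2,B0 rp2 wp0
slot 4 (ALU): stall WR_PORT — free A2,Mu1,Ld2,B0 rp2 wp0
slot 5 (MEM): stall WR_PORT — free A2,Mu1,Ld2,B0 rp2 wp0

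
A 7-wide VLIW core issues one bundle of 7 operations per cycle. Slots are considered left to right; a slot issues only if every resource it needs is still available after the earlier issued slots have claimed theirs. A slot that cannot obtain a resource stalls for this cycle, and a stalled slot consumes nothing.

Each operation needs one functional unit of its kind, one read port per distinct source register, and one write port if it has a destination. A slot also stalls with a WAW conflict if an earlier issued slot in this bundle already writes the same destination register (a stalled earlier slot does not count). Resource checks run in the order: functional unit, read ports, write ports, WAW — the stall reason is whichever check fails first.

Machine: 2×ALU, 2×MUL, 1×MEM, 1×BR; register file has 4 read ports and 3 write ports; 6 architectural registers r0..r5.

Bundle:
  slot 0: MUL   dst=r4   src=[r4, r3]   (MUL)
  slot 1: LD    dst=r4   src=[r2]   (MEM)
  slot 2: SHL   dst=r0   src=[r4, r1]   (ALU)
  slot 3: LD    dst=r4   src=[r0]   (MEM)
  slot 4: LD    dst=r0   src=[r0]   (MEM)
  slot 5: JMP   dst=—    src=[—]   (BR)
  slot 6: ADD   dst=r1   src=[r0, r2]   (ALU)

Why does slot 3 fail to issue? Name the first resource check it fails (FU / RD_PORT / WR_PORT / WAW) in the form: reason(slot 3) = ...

#0 MUL src=r4,r3 dispatched  <A:2 Mu:1 Ld:1 B:1 rd:2 wr:2>
#1 MEM src=r2 held:WAW  <A:2 Mu:1 Ld:1 B:1 rd:2 wr:2>
#2 ALU src=r4,r1 dispatched  <A:1 Mu:1 Ld:1 B:1 rd:0 wr:1>
#3 MEM src=r0 held:RD_PORT  <A:1 Mu:1 Ld:1 B:1 rd:0 wr:1>
#4 MEM src=r0 held:RD_PORT  <A:1 Mu:1 Ld:1 B:1 rd:0 wr:1>
#5 BR src=- dispatched  <A:1 Mu:1 Ld:1 B:0 rd:0 wr:1>
#6 ALU src=r0,r2 held:RD_PORT  <A:1 Mu:1 Ld:1 B:0 rd:0 wr:1>

reason(slot 3) = RD_PORT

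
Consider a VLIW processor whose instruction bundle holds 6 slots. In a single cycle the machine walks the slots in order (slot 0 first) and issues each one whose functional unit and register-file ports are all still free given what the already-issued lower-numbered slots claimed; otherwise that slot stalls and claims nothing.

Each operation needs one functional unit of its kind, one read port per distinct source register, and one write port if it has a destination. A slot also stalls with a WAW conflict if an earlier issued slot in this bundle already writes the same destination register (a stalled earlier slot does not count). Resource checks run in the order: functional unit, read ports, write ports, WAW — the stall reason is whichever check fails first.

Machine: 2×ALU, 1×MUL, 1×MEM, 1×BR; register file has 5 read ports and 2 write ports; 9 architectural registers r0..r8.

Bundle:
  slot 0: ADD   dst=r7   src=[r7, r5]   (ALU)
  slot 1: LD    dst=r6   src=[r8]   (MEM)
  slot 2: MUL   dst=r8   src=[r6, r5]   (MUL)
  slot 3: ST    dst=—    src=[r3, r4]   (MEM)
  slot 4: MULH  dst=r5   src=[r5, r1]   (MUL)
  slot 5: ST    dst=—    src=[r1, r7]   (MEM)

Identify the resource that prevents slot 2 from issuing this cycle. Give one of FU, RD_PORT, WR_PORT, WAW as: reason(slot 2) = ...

reason(slot 2) = WR_PORT

#0 ALU src=r7,r5 dispatched  <A:1 Mu:1 Ld:1 B:1 rd:3 wr:1>
#1 MEM src=r8 dispatched  <A:1 Mu:1 Ld:0 B:1 rd:2 wr:0>
#2 MUL src=r6,r5 held:WR_PORT  <A:1 Mu:1 Ld:0 B:1 rd:2 wr:0>
#3 MEM src=r3,r4 held:FU  <A:1 Mu:1 Ld:0 B:1 rd:2 wr:0>
#4 MUL src=r5,r1 held:WR_PORT  <A:1 Mu:1 Ld:0 B:1 rd:2 wr:0>
#5 MEM src=r1,r7 held:FU  <A:1 Mu:1 Ld:0 B:1 rd:2 wr:0>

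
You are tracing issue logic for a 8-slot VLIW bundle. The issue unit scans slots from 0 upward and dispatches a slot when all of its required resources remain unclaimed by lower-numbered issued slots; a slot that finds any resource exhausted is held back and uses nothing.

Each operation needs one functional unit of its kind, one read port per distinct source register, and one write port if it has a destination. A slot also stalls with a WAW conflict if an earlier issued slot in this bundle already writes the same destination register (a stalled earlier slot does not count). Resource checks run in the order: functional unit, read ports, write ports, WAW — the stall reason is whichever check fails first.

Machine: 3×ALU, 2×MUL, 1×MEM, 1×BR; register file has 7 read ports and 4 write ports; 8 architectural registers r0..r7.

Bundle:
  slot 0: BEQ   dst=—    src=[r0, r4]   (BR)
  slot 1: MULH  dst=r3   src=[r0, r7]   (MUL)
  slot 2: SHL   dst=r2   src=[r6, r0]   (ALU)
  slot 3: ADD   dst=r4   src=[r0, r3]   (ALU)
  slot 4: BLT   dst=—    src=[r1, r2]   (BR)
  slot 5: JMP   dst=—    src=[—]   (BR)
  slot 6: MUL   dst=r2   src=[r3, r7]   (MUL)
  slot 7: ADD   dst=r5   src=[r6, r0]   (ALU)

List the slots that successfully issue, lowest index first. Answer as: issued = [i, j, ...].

[0] BR needs rd=2 wr=0: ok; after: ALU=3 MUL=2 MEM=1 BR=0, R=5, W=4
[1] MUL needs rd=2 wr=1: ok; after: ALU=3 MUL=1 MEM=1 BR=0, R=3, W=3
[2] ALU needs rd=2 wr=1: ok; after: ALU=2 MUL=1 MEM=1 BR=0, R=1, W=2
[3] ALU needs rd=2 wr=1: RD_PORT; after: ALU=2 MUL=1 MEM=1 BR=0, R=1, W=2
[4] BR needs rd=2 wr=0: FU; after: ALU=2 MUL=1 MEM=1 BR=0, R=1, W=2
[5] BR needs rd=0 wr=0: FU; after: ALU=2 MUL=1 MEM=1 BR=0, R=1, W=2
[6] MUL needs rd=2 wr=1: RD_PORT; after: ALU=2 MUL=1 MEM=1 BR=0, R=1, W=2
[7] ALU needs rd=2 wr=1: RD_PORT; after: ALU=2 MUL=1 MEM=1 BR=0, R=1, W=2

issued = [0, 1, 2]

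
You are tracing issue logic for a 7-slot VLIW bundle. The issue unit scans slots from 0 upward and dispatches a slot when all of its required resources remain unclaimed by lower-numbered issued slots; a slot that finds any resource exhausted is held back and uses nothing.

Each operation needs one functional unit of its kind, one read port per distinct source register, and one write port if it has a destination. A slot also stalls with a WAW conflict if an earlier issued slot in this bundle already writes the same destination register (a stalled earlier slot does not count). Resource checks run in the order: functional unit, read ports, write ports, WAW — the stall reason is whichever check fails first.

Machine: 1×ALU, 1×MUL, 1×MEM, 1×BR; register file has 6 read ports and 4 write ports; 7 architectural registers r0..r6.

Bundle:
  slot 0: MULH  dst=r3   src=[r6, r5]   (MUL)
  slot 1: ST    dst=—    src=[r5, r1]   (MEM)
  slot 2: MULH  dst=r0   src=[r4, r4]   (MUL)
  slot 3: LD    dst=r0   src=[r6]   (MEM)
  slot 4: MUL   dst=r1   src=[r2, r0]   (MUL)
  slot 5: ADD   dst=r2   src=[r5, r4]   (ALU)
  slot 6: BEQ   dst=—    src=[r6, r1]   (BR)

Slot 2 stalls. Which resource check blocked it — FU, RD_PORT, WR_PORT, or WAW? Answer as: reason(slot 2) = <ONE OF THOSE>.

[0] MUL needs rd=2 wr=1: ok; after: ALU=1 MUL=0 MEM=1 BR=1, R=4, W=3
[1] MEM needs rd=2 wr=0: ok; after: ALU=1 MUL=0 MEM=0 BR=1, R=2, W=3
[2] MUL needs rd=1 wr=1: FU; after: ALU=1 MUL=0 MEM=0 BR=1, R=2, W=3
[3] MEM needs rd=1 wr=1: FU; after: ALU=1 MUL=0 MEM=0 BR=1, R=2, W=3
[4] MUL needs rd=2 wr=1: FU; after: ALU=1 MUL=0 MEM=0 BR=1, R=2, W=3
[5] ALU needs rd=2 wr=1: ok; after: ALU=0 MUL=0 MEM=0 BR=1, R=0, W=2
[6] BR needs rd=2 wr=0: RD_PORT; after: ALU=0 MUL=0 MEM=0 BR=1, R=0, W=2

reason(slot 2) = FU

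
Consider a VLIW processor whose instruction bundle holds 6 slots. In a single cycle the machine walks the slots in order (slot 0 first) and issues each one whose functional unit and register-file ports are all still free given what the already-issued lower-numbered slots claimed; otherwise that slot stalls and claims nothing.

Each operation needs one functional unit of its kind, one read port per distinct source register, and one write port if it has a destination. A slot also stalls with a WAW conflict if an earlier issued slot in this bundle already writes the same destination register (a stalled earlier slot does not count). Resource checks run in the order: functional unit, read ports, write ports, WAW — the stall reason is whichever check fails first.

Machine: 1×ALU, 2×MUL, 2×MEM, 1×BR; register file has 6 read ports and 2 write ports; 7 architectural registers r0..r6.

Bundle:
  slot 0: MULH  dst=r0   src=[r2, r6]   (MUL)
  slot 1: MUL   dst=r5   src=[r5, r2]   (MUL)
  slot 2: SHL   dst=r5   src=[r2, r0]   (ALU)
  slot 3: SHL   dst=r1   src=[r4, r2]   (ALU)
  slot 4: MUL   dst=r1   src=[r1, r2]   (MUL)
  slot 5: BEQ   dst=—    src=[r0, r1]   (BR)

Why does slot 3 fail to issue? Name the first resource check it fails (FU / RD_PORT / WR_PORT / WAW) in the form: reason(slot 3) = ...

reason(slot 3) = WR_PORT

[0] MUL needs rd=2 wr=1: ok; after: ALU=1 MUL=1 MEM=2 BR=1, R=4, W=1
[1] MUL needs rd=2 wr=1: ok; after: ALU=1 MUL=0 MEM=2 BR=1, R=2, W=0
[2] ALU needs rd=2 wr=1: WR_PORT; after: ALU=1 MUL=0 MEM=2 BR=1, R=2, W=0
[3] ALU needs rd=2 wr=1: WR_PORT; after: ALU=1 MUL=0 MEM=2 BR=1, R=2, W=0
[4] MUL needs rd=2 wr=1: FU; after: ALU=1 MUL=0 MEM=2 BR=1, R=2, W=0
[5] BR needs rd=2 wr=0: ok; after: ALU=1 MUL=0 MEM=2 BR=0, R=0, W=0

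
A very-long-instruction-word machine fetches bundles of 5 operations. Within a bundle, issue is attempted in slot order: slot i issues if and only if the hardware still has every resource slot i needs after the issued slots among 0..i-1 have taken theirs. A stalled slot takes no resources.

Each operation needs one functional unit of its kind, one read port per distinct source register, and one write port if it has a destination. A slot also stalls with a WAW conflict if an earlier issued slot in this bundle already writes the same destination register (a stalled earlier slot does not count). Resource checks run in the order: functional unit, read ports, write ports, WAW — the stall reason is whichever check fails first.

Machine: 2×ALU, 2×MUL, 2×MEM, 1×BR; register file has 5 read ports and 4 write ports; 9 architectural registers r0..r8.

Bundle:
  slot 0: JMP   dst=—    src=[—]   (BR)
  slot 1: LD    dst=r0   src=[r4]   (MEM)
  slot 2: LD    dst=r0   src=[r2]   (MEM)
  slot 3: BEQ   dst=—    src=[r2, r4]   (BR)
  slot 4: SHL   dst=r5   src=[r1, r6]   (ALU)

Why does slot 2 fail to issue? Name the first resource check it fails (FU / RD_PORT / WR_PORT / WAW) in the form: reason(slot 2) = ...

slot 0 (BR): ISSUE — free A2,Mu2,Ld2,B0 rp5 wp4
slot 1 (MEM): ISSUE — free A2,Mu2,Ld1,B0 rp4 wp3
slot 2 (MEM): stall WAW — free A2,Mu2,Ld1,B0 rp4 wp3
slot 3 (BR): stall FU — free A2,Mu2,Ld1,B0 rp4 wp3
slot 4 (ALU): ISSUE — free A1,Mu2,Ld1,B0 rp2 wp2

reason(slot 2) = WAW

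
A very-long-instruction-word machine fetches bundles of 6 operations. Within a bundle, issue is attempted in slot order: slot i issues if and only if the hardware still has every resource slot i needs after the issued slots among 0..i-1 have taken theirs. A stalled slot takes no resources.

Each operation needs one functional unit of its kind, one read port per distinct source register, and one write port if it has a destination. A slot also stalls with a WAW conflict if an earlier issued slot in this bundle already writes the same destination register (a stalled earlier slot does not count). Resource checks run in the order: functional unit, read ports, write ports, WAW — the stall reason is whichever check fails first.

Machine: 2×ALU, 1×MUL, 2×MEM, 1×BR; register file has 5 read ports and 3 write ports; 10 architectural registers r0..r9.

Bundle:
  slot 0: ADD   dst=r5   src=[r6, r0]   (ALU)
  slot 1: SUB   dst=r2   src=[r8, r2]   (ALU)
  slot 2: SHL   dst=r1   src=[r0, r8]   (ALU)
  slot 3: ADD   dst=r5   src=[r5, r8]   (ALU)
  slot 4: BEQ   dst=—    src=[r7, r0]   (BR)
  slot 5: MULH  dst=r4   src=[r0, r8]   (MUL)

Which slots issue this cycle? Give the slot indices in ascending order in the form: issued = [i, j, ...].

  0. ALU→r5 ⇒ go  {1A/1Mu/2Ld/1B | 3r 2w}
  1. ALU→r2 ⇒ go  {0A/1Mu/2Ld/1B | 1r 1w}
  2. ALU→r1 ⇒ no(FU)  {0A/1Mu/2Ld/1B | 1r 1w}
  3. ALU→r5 ⇒ no(FU)  {0A/1Mu/2Ld/1B | 1r 1w}
  4. BR ⇒ no(RD_PORT)  {0A/1Mu/2Ld/1B | 1r 1w}
  5. MUL→r4 ⇒ no(RD_PORT)  {0A/1Mu/2Ld/1B | 1r 1w}

issued = [0, 1]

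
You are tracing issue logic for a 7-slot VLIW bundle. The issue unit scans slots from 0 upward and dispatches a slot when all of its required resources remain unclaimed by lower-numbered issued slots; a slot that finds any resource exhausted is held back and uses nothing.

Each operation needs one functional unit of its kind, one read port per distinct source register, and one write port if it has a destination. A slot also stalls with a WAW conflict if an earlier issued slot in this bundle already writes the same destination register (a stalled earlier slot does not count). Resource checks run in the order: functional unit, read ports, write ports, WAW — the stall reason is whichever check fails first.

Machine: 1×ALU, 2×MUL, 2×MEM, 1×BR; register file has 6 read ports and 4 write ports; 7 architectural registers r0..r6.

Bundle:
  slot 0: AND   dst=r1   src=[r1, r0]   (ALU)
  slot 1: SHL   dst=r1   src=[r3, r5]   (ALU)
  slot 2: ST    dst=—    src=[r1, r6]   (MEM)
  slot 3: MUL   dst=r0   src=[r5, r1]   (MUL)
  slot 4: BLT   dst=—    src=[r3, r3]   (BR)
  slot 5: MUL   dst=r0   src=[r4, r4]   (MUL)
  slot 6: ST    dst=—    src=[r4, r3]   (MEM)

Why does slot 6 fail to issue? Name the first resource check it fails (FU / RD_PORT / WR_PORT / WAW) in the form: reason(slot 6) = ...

[0] ALU needs rd=2 wr=1: ok; after: ALU=0 MUL=2 MEM=2 BR=1, R=4, W=3
[1] ALU needs rd=2 wr=1: FU; after: ALU=0 MUL=2 MEM=2 BR=1, R=4, W=3
[2] MEM needs rd=2 wr=0: ok; after: ALU=0 MUL=2 MEM=1 BR=1, R=2, W=3
[3] MUL needs rd=2 wr=1: ok; after: ALU=0 MUL=1 MEM=1 BR=1, R=0, W=2
[4] BR needs rd=1 wr=0: RD_PORT; after: ALU=0 MUL=1 MEM=1 BR=1, R=0, W=2
[5] MUL needs rd=1 wr=1: RD_PORT; after: ALU=0 MUL=1 MEM=1 BR=1, R=0, W=2
[6] MEM needs rd=2 wr=0: RD_PORT; after: ALU=0 MUL=1 MEM=1 BR=1, R=0, W=2

reason(slot 6) = RD_PORT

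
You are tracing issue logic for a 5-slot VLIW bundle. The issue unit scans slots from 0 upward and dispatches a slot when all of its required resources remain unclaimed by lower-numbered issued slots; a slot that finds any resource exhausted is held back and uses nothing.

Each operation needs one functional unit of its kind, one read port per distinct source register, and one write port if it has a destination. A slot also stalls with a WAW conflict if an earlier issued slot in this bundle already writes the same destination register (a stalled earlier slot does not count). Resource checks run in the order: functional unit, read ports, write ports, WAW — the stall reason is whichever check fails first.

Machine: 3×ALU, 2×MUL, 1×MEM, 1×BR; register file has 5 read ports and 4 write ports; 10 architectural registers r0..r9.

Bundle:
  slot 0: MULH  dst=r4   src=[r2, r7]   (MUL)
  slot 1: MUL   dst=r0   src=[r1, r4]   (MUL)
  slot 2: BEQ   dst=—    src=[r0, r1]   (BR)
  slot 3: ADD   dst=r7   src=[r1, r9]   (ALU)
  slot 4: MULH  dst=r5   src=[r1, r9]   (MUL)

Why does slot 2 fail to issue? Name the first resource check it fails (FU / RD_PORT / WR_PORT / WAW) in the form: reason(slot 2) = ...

reason(slot 2) = RD_PORT

slot 0 (MUL): ISSUE — free A3,Mu1,Ld1,B1 rp3 wp3
slot 1 (MUL): ISSUE — free A3,Mu0,Ld1,B1 rp1 wp2
slot 2 (BR): stall RD_PORT — free A3,Mu0,Ld1,B1 rp1 wp2
slot 3 (ALU): stall RD_PORT — free A3,Mu0,Ld1,B1 rp1 wp2
slot 4 (MUL): stall FU — free A3,Mu0,Ld1,B1 rp1 wp2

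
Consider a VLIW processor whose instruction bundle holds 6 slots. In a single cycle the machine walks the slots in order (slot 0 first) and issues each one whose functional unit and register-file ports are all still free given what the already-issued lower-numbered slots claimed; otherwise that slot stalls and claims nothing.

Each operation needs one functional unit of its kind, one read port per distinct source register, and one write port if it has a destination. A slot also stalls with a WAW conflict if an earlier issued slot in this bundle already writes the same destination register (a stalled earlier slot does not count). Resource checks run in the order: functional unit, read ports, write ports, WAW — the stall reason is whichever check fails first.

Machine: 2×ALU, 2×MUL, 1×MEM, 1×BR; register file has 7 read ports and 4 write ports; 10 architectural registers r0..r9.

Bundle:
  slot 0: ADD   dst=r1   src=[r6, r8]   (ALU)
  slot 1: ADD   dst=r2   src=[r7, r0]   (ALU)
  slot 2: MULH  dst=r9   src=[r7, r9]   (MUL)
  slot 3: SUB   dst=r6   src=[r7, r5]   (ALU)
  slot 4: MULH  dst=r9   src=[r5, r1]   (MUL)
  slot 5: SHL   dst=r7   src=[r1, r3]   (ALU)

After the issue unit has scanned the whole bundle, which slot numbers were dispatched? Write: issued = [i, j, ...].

issued = [0, 1, 2]

(0) want 1×ALU +2rd +1wr — yes → AL1|MU2|ME1|BR1|rd5|wr3
(1) want 1×ALU +2rd +1wr — yes → AL0|MU2|ME1|BR1|rd3|wr2
(2) want 1×MUL +2rd +1wr — yes → AL0|MU1|ME1|BR1|rd1|wr1
(3) want 1×ALU +2rd +1wr — FU → AL0|MU1|ME1|BR1|rd1|wr1
(4) want 1×MUL +2rd +1wr — RD_PORT → AL0|MU1|ME1|BR1|rd1|wr1
(5) want 1×ALU +2rd +1wr — FU → AL0|MU1|ME1|BR1|rd1|wr1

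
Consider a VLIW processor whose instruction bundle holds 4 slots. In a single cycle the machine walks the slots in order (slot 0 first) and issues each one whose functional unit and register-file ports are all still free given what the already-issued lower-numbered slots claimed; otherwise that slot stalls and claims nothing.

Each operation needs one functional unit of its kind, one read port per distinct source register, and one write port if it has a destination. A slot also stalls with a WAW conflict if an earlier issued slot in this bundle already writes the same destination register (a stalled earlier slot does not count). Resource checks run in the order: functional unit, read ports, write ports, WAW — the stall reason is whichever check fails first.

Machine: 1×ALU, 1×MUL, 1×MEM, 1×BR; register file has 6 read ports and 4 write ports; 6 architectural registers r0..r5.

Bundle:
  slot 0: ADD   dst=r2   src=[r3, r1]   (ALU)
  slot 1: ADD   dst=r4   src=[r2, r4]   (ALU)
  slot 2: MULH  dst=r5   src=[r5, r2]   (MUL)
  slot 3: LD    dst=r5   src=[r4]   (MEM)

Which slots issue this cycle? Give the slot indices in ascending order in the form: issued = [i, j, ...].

issued = [0, 2]

  0. ALU→r2 ⇒ go  {0A/1Mu/1Ld/1B | 4r 3w}
  1. ALU→r4 ⇒ no(FU)  {0A/1Mu/1Ld/1B | 4r 3w}
  2. MUL→r5 ⇒ go  {0A/0Mu/1Ld/1B | 2r 2w}
  3. MEM→r5 ⇒ no(WAW)  {0A/0Mu/1Ld/1B | 2r 2w}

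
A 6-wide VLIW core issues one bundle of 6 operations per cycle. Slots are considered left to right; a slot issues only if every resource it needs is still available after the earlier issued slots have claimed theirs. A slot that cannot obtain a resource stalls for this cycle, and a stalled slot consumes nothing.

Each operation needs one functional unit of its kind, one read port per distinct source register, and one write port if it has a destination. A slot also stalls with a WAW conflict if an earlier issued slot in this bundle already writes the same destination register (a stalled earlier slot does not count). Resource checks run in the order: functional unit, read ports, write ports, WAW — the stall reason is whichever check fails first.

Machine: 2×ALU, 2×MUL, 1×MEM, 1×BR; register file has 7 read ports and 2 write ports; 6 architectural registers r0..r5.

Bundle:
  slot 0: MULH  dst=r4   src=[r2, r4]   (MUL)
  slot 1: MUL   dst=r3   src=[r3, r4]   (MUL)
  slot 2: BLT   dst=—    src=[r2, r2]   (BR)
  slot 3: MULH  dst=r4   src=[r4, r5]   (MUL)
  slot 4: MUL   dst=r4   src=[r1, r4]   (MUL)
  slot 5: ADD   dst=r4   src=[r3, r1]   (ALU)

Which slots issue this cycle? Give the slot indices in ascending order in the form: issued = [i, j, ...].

issued = [0, 1, 2]

slot 0 (MUL): ISSUE — free A2,Mu1,Ld1,B1 rp5 wp1
slot 1 (MUL): ISSUE — free A2,Mu0,Ld1,B1 rp3 wp0
slot 2 (BR): ISSUE — free A2,Mu0,Ld1,B0 rp2 wp0
slot 3 (MUL): stall FU — free A2,Mu0,Ld1,B0 rp2 wp0
slot 4 (MUL): stall FU — free A2,Mu0,Ld1,B0 rp2 wp0
slot 5 (ALU): stall WR_PORT — free A2,Mu0,Ld1,B0 rp2 wp0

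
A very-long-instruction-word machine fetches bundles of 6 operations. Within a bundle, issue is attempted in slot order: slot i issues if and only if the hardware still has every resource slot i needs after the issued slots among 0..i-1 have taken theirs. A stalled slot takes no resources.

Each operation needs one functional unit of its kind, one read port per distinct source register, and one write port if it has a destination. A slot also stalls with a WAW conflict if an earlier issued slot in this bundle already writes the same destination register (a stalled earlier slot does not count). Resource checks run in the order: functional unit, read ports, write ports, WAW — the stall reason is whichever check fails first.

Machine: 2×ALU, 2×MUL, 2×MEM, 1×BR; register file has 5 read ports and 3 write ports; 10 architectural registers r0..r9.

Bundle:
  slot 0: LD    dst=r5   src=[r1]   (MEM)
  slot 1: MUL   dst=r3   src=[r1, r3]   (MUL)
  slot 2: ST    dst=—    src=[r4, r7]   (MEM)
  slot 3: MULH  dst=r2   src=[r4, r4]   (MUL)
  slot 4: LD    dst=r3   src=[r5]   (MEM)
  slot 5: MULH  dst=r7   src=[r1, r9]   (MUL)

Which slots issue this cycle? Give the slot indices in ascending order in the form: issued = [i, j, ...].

(0) want 1×MEM +1rd +1wr — yes → AL2|MU2|ME1|BR1|rd4|wr2
(1) want 1×MUL +2rd +1wr — yes → AL2|MU1|ME1|BR1|rd2|wr1
(2) want 1×MEM +2rd +0wr — yes → AL2|MU1|ME0|BR1|rd0|wr1
(3) want 1×MUL +1rd +1wr — RD_PORT → AL2|MU1|ME0|BR1|rd0|wr1
(4) want 1×MEM +1rd +1wr — FU → AL2|MU1|ME0|BR1|rd0|wr1
(5) want 1×MUL +2rd +1wr — RD_PORT → AL2|MU1|ME0|BR1|rd0|wr1

issued = [0, 1, 2]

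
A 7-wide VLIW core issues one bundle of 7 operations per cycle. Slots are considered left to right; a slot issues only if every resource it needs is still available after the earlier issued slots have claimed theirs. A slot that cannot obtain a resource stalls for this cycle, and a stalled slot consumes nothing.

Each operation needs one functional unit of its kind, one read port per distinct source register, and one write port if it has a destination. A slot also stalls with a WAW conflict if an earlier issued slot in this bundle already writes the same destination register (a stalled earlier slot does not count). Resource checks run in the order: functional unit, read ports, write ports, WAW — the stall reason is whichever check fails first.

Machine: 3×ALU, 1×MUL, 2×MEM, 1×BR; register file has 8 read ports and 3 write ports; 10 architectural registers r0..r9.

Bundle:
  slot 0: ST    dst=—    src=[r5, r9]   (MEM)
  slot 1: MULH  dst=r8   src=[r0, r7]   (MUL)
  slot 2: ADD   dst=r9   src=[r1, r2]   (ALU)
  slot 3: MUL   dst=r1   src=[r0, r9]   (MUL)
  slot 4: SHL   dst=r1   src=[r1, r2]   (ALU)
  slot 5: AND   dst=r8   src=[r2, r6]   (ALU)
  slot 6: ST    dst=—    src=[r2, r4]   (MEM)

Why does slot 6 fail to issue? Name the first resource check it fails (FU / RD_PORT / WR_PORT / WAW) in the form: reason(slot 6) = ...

reason(slot 6) = RD_PORT

#0 MEM src=r5,r9 dispatched  <A:3 Mu:1 Ld:1 B:1 rd:6 wr:3>
#1 MUL src=r0,r7 dispatched  <A:3 Mu:0 Ld:1 B:1 rd:4 wr:2>
#2 ALU src=r1,r2 dispatched  <A:2 Mu:0 Ld:1 B:1 rd:2 wr:1>
#3 MUL src=r0,r9 held:FU  <A:2 Mu:0 Ld:1 B:1 rd:2 wr:1>
#4 ALU src=r1,r2 dispatched  <A:1 Mu:0 Ld:1 B:1 rd:0 wr:0>
#5 ALU src=r2,r6 held:RD_PORT  <A:1 Mu:0 Ld:1 B:1 rd:0 wr:0>
#6 MEM src=r2,r4 held:RD_PORT  <A:1 Mu:0 Ld:1 B:1 rd:0 wr:0>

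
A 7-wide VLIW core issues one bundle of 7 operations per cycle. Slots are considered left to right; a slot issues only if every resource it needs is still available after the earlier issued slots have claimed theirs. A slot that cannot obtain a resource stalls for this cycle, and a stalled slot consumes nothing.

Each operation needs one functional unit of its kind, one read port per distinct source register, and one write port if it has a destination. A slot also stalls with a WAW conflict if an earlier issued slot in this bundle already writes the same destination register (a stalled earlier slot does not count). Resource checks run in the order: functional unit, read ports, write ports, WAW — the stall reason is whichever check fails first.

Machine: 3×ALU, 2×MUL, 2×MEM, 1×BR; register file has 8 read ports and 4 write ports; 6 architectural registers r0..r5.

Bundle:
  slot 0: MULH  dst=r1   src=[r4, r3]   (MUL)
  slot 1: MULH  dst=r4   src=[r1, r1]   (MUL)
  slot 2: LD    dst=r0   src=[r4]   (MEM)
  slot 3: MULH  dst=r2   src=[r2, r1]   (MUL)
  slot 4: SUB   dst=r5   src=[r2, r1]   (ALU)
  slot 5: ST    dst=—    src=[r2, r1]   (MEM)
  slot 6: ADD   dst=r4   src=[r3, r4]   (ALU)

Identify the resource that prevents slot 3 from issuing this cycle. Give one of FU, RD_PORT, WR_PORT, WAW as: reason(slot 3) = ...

reason(slot 3) = FU

slot 0 (MUL): ISSUE — free A3,Mu1,Ld2,B1 rp6 wp3
slot 1 (MUL): ISSUE — free A3,Mu0,Ld2,B1 rp5 wp2
slot 2 (MEM): ISSUE — free A3,Mu0,Ld1,B1 rp4 wp1
slot 3 (MUL): stall FU — free A3,Mu0,Ld1,B1 rp4 wp1
slot 4 (ALU): ISSUE — free A2,Mu0,Ld1,B1 rp2 wp0
slot 5 (MEM): ISSUE — free A2,Mu0,Ld0,B1 rp0 wp0
slot 6 (ALU): stall RD_PORT — free A2,Mu0,Ld0,B1 rp0 wp0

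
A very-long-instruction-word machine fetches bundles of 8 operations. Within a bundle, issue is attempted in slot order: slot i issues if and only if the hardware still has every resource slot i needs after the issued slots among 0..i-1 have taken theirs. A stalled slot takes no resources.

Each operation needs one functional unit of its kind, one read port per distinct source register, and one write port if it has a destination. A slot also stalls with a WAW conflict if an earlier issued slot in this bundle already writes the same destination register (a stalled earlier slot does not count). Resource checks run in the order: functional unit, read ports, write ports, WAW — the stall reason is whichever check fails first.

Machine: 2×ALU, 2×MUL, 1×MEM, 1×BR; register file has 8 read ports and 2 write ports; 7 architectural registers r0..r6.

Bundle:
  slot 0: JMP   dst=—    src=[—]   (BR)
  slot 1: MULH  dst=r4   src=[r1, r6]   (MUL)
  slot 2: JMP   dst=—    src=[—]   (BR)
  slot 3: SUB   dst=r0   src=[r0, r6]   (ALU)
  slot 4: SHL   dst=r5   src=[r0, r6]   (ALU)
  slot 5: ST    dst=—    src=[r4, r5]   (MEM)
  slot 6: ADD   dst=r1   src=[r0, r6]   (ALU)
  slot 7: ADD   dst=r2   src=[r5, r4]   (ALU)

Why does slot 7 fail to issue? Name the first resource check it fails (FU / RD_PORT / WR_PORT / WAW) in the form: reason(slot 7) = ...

reason(slot 7) = WR_PORT

slot 0 (BR): ISSUE — free A2,Mu2,Ld1,B0 rp8 wp2
slot 1 (MUL): ISSUE — free A2,Mu1,Ld1,B0 rp6 wp1
slot 2 (BR): stall FU — free A2,Mu1,Ld1,B0 rp6 wp1
slot 3 (ALU): ISSUE — free A1,Mu1,Ld1,B0 rp4 wp0
slot 4 (ALU): stall WR_PORT — free A1,Mu1,Ld1,B0 rp4 wp0
slot 5 (MEM): ISSUE — free A1,Mu1,Ld0,B0 rp2 wp0
slot 6 (ALU): stall WR_PORT — free A1,Mu1,Ld0,B0 rp2 wp0
slot 7 (ALU): stall WR_PORT — free A1,Mu1,Ld0,B0 rp2 wp0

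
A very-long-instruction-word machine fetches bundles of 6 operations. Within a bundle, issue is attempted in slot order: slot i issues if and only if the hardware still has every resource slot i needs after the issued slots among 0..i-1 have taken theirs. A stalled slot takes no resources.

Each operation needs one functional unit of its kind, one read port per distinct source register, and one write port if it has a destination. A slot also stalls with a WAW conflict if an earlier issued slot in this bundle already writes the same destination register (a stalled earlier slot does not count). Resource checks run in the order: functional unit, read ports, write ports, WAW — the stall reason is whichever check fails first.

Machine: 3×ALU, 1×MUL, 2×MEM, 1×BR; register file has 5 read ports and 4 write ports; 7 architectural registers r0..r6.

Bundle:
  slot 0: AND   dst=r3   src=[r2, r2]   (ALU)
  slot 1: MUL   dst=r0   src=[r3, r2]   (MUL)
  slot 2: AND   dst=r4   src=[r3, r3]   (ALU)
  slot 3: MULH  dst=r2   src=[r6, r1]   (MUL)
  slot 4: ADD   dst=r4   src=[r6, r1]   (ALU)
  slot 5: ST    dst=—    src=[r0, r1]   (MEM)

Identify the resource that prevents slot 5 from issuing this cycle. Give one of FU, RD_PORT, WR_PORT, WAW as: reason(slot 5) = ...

(0) want 1×ALU +1rd +1wr — yes → AL2|MU1|ME2|BR1|rd4|wr3
(1) want 1×MUL +2rd +1wr — yes → AL2|MU0|ME2|BR1|rd2|wr2
(2) want 1×ALU +1rd +1wr — yes → AL1|MU0|ME2|BR1|rd1|wr1
(3) want 1×MUL +2rd +1wr — FU → AL1|MU0|ME2|BR1|rd1|wr1
(4) want 1×ALU +2rd +1wr — RD_PORT → AL1|MU0|ME2|BR1|rd1|wr1
(5) want 1×MEM +2rd +0wr — RD_PORT → AL1|MU0|ME2|BR1|rd1|wr1

reason(slot 5) = RD_PORT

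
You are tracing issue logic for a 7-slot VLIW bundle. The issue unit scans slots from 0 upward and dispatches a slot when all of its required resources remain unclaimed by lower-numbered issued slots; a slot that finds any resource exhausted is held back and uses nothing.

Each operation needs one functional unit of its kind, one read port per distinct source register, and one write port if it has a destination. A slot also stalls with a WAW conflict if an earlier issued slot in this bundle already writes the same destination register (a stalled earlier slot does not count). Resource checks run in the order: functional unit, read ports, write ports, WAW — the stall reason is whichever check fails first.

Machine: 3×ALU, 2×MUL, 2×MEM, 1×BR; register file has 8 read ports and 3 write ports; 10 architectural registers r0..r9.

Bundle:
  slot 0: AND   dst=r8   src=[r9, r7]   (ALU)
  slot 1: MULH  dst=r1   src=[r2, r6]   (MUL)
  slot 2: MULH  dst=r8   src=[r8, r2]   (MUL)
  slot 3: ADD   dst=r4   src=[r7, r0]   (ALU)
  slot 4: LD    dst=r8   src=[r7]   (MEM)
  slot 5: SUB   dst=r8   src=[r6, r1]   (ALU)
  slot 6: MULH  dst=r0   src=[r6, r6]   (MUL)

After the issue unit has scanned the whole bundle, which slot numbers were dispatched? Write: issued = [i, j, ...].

issued = [0, 1, 3]

#0 ALU src=r9,r7 dispatched  <A:2 Mu:2 Ld:2 B:1 rd:6 wr:2>
#1 MUL src=r2,r6 dispatched  <A:2 Mu:1 Ld:2 B:1 rd:4 wr:1>
#2 MUL src=r8,r2 held:WAW  <A:2 Mu:1 Ld:2 B:1 rd:4 wr:1>
#3 ALU src=r7,r0 dispatched  <A:1 Mu:1 Ld:2 B:1 rd:2 wr:0>
#4 MEM src=r7 held:WR_PORT  <A:1 Mu:1 Ld:2 B:1 rd:2 wr:0>
#5 ALU src=r6,r1 held:WR_PORT  <A:1 Mu:1 Ld:2 B:1 rd:2 wr:0>
#6 MUL src=r6,r6 held:WR_PORT  <A:1 Mu:1 Ld:2 B:1 rd:2 wr:0>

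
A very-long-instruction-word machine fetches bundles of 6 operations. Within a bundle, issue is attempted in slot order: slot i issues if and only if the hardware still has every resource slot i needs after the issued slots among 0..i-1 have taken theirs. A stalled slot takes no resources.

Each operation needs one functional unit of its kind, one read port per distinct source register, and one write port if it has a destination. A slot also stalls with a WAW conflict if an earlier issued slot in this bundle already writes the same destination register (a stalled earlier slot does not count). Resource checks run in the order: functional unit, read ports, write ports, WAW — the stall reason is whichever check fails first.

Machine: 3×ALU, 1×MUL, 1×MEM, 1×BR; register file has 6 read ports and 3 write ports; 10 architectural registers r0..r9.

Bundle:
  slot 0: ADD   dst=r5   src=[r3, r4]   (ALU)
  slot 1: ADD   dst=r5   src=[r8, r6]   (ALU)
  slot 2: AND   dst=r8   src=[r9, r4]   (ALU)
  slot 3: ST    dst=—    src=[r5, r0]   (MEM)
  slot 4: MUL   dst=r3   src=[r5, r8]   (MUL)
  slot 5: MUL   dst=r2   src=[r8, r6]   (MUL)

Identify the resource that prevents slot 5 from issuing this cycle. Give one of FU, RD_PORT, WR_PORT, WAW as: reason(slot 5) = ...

reason(slot 5) = RD_PORT

  0. ALU→r5 ⇒ go  {2A/1Mu/1Ld/1B | 4r 2w}
  1. ALU→r5 ⇒ no(WAW)  {2A/1Mu/1Ld/1B | 4r 2w}
  2. ALU→r8 ⇒ go  {1A/1Mu/1Ld/1B | 2r 1w}
  3. MEM ⇒ go  {1A/1Mu/0Ld/1B | 0r 1w}
  4. MUL→r3 ⇒ no(RD_PORT)  {1A/1Mu/0Ld/1B | 0r 1w}
  5. MUL→r2 ⇒ no(RD_PORT)  {1A/1Mu/0Ld/1B | 0r 1w}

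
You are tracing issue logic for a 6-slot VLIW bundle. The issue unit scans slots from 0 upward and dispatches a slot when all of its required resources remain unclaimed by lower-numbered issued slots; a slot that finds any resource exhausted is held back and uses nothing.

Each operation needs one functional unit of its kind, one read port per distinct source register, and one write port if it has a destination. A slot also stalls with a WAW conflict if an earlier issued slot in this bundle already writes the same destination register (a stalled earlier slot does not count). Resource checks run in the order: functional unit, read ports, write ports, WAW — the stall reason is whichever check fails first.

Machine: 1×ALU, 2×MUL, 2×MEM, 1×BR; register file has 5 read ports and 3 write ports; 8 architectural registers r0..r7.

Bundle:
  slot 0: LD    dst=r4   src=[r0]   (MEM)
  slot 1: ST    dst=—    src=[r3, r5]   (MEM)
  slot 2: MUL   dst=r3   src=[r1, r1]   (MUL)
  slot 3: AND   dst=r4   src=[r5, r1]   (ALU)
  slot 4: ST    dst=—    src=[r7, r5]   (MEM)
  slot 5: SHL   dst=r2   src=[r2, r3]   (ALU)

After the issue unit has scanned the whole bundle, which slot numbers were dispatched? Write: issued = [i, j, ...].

#0 MEM src=r0 dispatched  <A:1 Mu:2 Ld:1 B:1 rd:4 wr:2>
#1 MEM src=r3,r5 dispatched  <A:1 Mu:2 Ld:0 B:1 rd:2 wr:2>
#2 MUL src=r1,r1 dispatched  <A:1 Mu:1 Ld:0 B:1 rd:1 wr:1>
#3 ALU src=r5,r1 held:RD_PORT  <A:1 Mu:1 Ld:0 B:1 rd:1 wr:1>
#4 MEM src=r7,r5 held:FU  <A:1 Mu:1 Ld:0 B:1 rd:1 wr:1>
#5 ALU src=r2,r3 held:RD_PORT  <A:1 Mu:1 Ld:0 B:1 rd:1 wr:1>

issued = [0, 1, 2]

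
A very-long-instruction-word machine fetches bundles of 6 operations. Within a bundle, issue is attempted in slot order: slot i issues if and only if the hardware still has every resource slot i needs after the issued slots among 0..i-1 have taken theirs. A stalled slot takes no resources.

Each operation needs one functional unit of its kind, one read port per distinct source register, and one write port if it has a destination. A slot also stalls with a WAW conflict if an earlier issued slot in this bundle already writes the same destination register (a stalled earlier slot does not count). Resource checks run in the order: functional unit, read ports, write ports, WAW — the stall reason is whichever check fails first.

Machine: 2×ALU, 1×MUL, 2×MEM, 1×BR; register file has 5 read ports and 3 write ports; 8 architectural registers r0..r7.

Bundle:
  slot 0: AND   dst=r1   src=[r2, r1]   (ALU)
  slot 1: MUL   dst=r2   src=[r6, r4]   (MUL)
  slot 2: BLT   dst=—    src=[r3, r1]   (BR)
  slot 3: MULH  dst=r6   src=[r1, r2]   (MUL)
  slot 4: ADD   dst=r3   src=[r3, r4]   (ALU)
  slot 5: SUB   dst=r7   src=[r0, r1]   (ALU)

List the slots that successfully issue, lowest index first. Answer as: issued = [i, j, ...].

issued = [0, 1]

slot 0 (ALU): ISSUE — free A1,Mu1,Ld2,B1 rp3 wp2
slot 1 (MUL): ISSUE — free A1,Mu0,Ld2,B1 rp1 wp1
slot 2 (BR): stall RD_PORT — free A1,Mu0,Ld2,B1 rp1 wp1
slot 3 (MUL): stall FU — free A1,Mu0,Ld2,B1 rp1 wp1
slot 4 (ALU): stall RD_PORT — free A1,Mu0,Ld2,B1 rp1 wp1
slot 5 (ALU): stall RD_PORT — free A1,Mu0,Ld2,B1 rp1 wp1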